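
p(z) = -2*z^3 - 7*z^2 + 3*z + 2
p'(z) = -6*z^2 - 14*z + 3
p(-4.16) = 12.36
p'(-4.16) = -42.59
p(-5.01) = 62.77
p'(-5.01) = -77.46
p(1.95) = -33.60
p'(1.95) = -47.12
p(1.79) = -26.53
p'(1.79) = -41.28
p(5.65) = -565.23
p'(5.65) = -267.64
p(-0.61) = -1.98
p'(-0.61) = 9.31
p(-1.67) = -13.22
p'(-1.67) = 9.65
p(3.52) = -161.40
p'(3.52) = -120.62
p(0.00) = 2.00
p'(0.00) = 3.00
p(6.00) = -664.00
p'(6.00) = -297.00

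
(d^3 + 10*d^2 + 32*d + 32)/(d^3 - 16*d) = (d^2 + 6*d + 8)/(d*(d - 4))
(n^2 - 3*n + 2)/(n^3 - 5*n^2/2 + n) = 2*(n - 1)/(n*(2*n - 1))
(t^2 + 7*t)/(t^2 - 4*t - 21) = t*(t + 7)/(t^2 - 4*t - 21)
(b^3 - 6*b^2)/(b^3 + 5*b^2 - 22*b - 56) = b^2*(b - 6)/(b^3 + 5*b^2 - 22*b - 56)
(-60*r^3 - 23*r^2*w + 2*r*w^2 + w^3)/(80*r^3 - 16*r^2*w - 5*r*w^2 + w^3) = (-3*r - w)/(4*r - w)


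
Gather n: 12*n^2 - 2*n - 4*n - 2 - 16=12*n^2 - 6*n - 18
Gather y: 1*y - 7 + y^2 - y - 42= y^2 - 49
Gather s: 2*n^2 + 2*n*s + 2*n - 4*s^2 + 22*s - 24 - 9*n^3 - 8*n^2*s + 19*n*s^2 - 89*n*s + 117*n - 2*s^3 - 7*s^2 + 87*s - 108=-9*n^3 + 2*n^2 + 119*n - 2*s^3 + s^2*(19*n - 11) + s*(-8*n^2 - 87*n + 109) - 132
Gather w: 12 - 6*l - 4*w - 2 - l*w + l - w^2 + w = -5*l - w^2 + w*(-l - 3) + 10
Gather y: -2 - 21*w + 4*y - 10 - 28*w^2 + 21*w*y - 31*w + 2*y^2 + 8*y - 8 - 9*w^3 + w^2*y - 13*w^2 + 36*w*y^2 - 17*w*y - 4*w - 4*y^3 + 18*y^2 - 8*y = -9*w^3 - 41*w^2 - 56*w - 4*y^3 + y^2*(36*w + 20) + y*(w^2 + 4*w + 4) - 20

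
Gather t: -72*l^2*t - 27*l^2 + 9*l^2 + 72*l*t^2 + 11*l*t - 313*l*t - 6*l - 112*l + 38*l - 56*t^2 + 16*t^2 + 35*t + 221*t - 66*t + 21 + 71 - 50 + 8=-18*l^2 - 80*l + t^2*(72*l - 40) + t*(-72*l^2 - 302*l + 190) + 50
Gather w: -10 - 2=-12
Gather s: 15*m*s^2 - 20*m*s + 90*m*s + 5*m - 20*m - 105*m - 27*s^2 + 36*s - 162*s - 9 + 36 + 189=-120*m + s^2*(15*m - 27) + s*(70*m - 126) + 216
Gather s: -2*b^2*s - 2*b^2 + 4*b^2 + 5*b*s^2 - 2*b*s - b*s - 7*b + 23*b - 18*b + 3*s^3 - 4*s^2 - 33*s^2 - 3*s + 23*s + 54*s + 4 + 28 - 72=2*b^2 - 2*b + 3*s^3 + s^2*(5*b - 37) + s*(-2*b^2 - 3*b + 74) - 40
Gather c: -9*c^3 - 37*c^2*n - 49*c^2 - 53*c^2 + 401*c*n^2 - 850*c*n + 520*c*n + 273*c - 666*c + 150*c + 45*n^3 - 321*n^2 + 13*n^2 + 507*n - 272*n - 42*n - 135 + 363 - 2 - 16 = -9*c^3 + c^2*(-37*n - 102) + c*(401*n^2 - 330*n - 243) + 45*n^3 - 308*n^2 + 193*n + 210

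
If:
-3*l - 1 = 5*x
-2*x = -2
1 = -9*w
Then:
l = -2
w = -1/9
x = 1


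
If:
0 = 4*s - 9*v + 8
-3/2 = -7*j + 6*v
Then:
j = 6*v/7 + 3/14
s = 9*v/4 - 2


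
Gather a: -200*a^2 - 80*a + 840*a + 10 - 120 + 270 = -200*a^2 + 760*a + 160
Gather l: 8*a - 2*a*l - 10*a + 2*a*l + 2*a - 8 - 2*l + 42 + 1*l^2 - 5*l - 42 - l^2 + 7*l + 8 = 0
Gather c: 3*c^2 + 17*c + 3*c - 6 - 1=3*c^2 + 20*c - 7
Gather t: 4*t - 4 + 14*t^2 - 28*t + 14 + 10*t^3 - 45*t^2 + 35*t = 10*t^3 - 31*t^2 + 11*t + 10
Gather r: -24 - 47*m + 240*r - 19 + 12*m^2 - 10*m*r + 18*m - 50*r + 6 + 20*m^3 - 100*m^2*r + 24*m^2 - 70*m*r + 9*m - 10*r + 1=20*m^3 + 36*m^2 - 20*m + r*(-100*m^2 - 80*m + 180) - 36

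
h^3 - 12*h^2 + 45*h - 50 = (h - 5)^2*(h - 2)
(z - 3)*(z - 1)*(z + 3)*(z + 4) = z^4 + 3*z^3 - 13*z^2 - 27*z + 36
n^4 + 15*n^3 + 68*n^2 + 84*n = n*(n + 2)*(n + 6)*(n + 7)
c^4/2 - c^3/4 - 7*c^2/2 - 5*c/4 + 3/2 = (c/2 + 1)*(c - 3)*(c - 1/2)*(c + 1)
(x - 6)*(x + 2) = x^2 - 4*x - 12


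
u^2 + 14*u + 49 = (u + 7)^2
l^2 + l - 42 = (l - 6)*(l + 7)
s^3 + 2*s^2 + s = s*(s + 1)^2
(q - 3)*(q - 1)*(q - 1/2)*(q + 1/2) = q^4 - 4*q^3 + 11*q^2/4 + q - 3/4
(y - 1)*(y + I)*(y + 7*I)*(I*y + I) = I*y^4 - 8*y^3 - 8*I*y^2 + 8*y + 7*I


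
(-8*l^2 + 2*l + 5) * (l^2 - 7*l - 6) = -8*l^4 + 58*l^3 + 39*l^2 - 47*l - 30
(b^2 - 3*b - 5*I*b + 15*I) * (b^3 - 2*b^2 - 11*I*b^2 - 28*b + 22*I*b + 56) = b^5 - 5*b^4 - 16*I*b^4 - 77*b^3 + 80*I*b^3 + 415*b^2 + 44*I*b^2 - 498*b - 700*I*b + 840*I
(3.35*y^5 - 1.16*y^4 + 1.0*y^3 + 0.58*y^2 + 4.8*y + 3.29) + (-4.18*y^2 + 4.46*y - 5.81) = 3.35*y^5 - 1.16*y^4 + 1.0*y^3 - 3.6*y^2 + 9.26*y - 2.52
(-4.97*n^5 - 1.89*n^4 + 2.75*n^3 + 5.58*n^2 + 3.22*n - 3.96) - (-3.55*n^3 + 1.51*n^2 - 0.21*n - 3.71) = -4.97*n^5 - 1.89*n^4 + 6.3*n^3 + 4.07*n^2 + 3.43*n - 0.25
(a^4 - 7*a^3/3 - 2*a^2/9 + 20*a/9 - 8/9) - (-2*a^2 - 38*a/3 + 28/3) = a^4 - 7*a^3/3 + 16*a^2/9 + 134*a/9 - 92/9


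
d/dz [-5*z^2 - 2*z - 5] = -10*z - 2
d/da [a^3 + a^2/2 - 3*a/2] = 3*a^2 + a - 3/2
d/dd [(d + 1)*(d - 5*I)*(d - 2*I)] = 3*d^2 + d*(2 - 14*I) - 10 - 7*I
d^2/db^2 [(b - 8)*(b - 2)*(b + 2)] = 6*b - 16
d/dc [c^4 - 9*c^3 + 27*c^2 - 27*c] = 4*c^3 - 27*c^2 + 54*c - 27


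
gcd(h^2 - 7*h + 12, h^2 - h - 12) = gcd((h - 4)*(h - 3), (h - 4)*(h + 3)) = h - 4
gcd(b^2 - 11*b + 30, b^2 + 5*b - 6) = 1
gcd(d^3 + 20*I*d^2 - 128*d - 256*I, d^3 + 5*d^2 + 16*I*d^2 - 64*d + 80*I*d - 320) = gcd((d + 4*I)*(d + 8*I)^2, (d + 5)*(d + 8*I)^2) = d^2 + 16*I*d - 64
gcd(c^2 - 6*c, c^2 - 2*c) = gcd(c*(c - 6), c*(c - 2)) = c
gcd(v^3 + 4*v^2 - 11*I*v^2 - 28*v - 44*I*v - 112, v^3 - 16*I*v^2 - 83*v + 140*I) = v^2 - 11*I*v - 28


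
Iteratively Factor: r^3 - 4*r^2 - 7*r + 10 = (r - 1)*(r^2 - 3*r - 10) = (r - 5)*(r - 1)*(r + 2)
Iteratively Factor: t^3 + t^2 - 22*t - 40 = (t + 2)*(t^2 - t - 20) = (t + 2)*(t + 4)*(t - 5)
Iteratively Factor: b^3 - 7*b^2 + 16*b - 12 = (b - 2)*(b^2 - 5*b + 6) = (b - 2)^2*(b - 3)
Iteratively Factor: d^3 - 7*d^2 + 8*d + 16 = (d - 4)*(d^2 - 3*d - 4) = (d - 4)*(d + 1)*(d - 4)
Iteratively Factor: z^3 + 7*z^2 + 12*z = (z + 4)*(z^2 + 3*z) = (z + 3)*(z + 4)*(z)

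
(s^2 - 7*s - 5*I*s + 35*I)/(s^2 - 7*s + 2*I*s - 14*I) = (s - 5*I)/(s + 2*I)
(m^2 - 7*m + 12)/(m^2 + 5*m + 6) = (m^2 - 7*m + 12)/(m^2 + 5*m + 6)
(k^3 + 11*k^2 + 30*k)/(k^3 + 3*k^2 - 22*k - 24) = k*(k + 5)/(k^2 - 3*k - 4)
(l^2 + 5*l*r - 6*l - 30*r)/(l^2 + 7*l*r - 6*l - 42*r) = (l + 5*r)/(l + 7*r)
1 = 1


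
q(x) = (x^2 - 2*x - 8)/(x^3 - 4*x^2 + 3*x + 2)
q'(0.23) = 1.17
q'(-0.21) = 23.81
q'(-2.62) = 0.07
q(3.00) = -2.50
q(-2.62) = -0.08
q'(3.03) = 8.30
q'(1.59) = -38.54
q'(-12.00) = 0.00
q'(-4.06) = 0.00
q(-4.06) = -0.12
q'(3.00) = 9.50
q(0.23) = -3.38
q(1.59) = -12.77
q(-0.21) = -6.36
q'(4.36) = 0.19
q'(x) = (2*x - 2)/(x^3 - 4*x^2 + 3*x + 2) + (-3*x^2 + 8*x - 3)*(x^2 - 2*x - 8)/(x^3 - 4*x^2 + 3*x + 2)^2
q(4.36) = 0.10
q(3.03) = -2.23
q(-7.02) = -0.10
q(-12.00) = -0.07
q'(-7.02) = -0.01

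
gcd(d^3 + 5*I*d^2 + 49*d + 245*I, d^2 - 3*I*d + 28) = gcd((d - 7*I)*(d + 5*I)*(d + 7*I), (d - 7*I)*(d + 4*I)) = d - 7*I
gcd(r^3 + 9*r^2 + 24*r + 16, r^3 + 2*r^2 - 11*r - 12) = r^2 + 5*r + 4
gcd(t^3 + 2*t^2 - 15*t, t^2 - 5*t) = t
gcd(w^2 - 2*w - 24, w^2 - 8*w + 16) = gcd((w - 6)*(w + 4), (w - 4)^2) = 1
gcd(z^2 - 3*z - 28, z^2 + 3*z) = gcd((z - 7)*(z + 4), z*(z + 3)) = 1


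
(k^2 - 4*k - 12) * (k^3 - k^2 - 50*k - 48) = k^5 - 5*k^4 - 58*k^3 + 164*k^2 + 792*k + 576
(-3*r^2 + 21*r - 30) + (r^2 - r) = -2*r^2 + 20*r - 30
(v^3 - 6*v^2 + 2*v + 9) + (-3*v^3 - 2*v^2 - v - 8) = -2*v^3 - 8*v^2 + v + 1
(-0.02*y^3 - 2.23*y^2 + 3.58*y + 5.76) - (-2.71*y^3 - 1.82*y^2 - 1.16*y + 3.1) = 2.69*y^3 - 0.41*y^2 + 4.74*y + 2.66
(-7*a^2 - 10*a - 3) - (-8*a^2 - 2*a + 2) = a^2 - 8*a - 5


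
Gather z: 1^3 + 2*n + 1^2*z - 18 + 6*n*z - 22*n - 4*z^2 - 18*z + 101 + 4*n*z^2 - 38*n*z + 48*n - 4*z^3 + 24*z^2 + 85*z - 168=28*n - 4*z^3 + z^2*(4*n + 20) + z*(68 - 32*n) - 84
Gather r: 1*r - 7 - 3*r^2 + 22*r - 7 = -3*r^2 + 23*r - 14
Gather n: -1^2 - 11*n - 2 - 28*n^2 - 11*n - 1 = -28*n^2 - 22*n - 4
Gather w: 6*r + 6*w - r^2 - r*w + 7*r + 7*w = -r^2 + 13*r + w*(13 - r)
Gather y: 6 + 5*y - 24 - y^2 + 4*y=-y^2 + 9*y - 18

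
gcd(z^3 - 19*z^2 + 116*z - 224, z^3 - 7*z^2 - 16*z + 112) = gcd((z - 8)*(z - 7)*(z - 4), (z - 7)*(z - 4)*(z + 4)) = z^2 - 11*z + 28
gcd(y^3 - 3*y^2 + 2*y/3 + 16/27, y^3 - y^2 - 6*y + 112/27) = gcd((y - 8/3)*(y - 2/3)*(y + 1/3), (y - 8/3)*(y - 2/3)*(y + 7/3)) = y^2 - 10*y/3 + 16/9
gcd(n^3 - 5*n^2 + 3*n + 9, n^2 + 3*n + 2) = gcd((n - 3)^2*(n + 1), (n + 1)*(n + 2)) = n + 1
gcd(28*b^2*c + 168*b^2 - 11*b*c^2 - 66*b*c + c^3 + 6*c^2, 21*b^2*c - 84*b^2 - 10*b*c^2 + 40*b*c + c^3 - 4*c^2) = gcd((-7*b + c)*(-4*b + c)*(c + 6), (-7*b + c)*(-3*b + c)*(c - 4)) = 7*b - c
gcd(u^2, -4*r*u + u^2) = u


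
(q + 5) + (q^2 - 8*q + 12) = q^2 - 7*q + 17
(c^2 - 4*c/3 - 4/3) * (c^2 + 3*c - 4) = c^4 + 5*c^3/3 - 28*c^2/3 + 4*c/3 + 16/3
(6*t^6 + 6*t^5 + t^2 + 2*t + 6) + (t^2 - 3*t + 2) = 6*t^6 + 6*t^5 + 2*t^2 - t + 8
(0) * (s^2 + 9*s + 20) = 0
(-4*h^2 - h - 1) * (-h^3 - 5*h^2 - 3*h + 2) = 4*h^5 + 21*h^4 + 18*h^3 + h - 2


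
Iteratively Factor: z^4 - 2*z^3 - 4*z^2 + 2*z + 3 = (z - 1)*(z^3 - z^2 - 5*z - 3) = (z - 1)*(z + 1)*(z^2 - 2*z - 3) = (z - 1)*(z + 1)^2*(z - 3)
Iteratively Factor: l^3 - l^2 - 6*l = (l + 2)*(l^2 - 3*l) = l*(l + 2)*(l - 3)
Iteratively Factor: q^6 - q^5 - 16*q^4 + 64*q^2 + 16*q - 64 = (q - 4)*(q^5 + 3*q^4 - 4*q^3 - 16*q^2 + 16) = (q - 4)*(q + 2)*(q^4 + q^3 - 6*q^2 - 4*q + 8) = (q - 4)*(q - 1)*(q + 2)*(q^3 + 2*q^2 - 4*q - 8) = (q - 4)*(q - 1)*(q + 2)^2*(q^2 - 4) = (q - 4)*(q - 1)*(q + 2)^3*(q - 2)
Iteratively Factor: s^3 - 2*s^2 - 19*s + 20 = (s - 5)*(s^2 + 3*s - 4) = (s - 5)*(s - 1)*(s + 4)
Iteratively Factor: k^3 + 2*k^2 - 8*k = (k - 2)*(k^2 + 4*k) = (k - 2)*(k + 4)*(k)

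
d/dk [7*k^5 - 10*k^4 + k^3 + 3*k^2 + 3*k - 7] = 35*k^4 - 40*k^3 + 3*k^2 + 6*k + 3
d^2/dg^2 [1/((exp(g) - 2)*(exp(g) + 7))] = (4*exp(3*g) + 15*exp(2*g) + 81*exp(g) + 70)*exp(g)/(exp(6*g) + 15*exp(5*g) + 33*exp(4*g) - 295*exp(3*g) - 462*exp(2*g) + 2940*exp(g) - 2744)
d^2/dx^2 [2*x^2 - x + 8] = 4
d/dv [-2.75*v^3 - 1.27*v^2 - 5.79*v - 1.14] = -8.25*v^2 - 2.54*v - 5.79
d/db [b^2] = 2*b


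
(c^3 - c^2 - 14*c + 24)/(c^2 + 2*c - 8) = c - 3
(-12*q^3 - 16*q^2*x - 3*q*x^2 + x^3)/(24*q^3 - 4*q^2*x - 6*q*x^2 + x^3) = (q + x)/(-2*q + x)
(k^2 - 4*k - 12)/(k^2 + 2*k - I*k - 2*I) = (k - 6)/(k - I)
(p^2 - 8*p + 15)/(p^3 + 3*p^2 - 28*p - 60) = (p - 3)/(p^2 + 8*p + 12)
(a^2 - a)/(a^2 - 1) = a/(a + 1)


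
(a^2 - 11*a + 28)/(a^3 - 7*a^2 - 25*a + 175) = (a - 4)/(a^2 - 25)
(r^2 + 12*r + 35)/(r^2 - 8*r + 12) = (r^2 + 12*r + 35)/(r^2 - 8*r + 12)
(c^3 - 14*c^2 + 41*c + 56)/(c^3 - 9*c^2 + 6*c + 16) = (c - 7)/(c - 2)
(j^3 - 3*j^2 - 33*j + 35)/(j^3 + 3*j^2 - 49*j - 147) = (j^2 + 4*j - 5)/(j^2 + 10*j + 21)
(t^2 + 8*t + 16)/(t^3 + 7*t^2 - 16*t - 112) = (t + 4)/(t^2 + 3*t - 28)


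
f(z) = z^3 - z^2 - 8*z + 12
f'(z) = 3*z^2 - 2*z - 8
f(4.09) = 30.97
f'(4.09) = 34.00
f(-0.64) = 16.45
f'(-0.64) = -5.49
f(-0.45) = 15.31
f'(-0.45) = -6.49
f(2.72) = 2.97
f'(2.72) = 8.76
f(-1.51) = 18.36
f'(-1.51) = 1.86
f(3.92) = 25.51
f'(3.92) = 30.26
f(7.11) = 263.99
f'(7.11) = 129.44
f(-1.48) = 18.41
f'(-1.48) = 1.53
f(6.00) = 144.00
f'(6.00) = 88.00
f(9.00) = 588.00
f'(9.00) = 217.00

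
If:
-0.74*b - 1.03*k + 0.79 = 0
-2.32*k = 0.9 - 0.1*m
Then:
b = 1.60752562907735 - 0.059995340167754*m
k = 0.0431034482758621*m - 0.387931034482759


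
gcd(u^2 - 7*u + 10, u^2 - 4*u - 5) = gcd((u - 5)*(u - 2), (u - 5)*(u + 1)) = u - 5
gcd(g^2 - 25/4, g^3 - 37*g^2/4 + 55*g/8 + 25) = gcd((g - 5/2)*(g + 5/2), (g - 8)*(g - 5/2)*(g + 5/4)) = g - 5/2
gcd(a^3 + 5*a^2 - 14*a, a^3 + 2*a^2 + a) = a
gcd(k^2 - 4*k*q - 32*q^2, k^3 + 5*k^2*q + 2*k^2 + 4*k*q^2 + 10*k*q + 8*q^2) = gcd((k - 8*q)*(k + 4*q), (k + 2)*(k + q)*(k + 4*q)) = k + 4*q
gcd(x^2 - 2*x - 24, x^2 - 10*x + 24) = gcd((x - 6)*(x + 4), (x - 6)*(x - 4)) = x - 6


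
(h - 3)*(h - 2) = h^2 - 5*h + 6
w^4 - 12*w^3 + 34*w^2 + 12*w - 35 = (w - 7)*(w - 5)*(w - 1)*(w + 1)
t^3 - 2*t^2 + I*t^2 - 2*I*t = t*(t - 2)*(t + I)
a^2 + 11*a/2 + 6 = (a + 3/2)*(a + 4)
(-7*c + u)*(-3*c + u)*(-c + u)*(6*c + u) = -126*c^4 + 165*c^3*u - 35*c^2*u^2 - 5*c*u^3 + u^4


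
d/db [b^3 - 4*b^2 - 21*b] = 3*b^2 - 8*b - 21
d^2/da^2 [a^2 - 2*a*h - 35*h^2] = 2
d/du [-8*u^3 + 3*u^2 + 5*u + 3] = -24*u^2 + 6*u + 5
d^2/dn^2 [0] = 0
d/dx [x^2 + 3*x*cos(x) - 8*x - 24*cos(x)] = -3*x*sin(x) + 2*x + 24*sin(x) + 3*cos(x) - 8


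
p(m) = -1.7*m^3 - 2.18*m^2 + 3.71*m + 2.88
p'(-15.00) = -1078.39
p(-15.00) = 5194.23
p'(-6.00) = -153.73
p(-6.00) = 269.34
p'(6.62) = -248.66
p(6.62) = -561.30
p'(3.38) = -69.29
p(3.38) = -75.13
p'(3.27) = -65.08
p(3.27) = -67.74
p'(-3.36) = -39.22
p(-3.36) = 30.29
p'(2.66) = -43.97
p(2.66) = -34.67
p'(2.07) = -27.17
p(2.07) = -13.86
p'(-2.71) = -21.93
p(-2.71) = 10.65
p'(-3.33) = -38.32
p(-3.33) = 29.13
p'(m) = -5.1*m^2 - 4.36*m + 3.71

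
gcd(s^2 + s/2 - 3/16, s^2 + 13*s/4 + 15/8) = s + 3/4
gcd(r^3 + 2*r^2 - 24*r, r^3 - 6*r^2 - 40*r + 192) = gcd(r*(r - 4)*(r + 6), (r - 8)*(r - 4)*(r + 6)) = r^2 + 2*r - 24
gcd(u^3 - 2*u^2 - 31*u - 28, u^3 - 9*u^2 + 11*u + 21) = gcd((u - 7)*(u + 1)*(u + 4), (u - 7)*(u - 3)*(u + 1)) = u^2 - 6*u - 7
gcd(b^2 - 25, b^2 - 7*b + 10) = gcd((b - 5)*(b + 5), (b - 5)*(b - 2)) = b - 5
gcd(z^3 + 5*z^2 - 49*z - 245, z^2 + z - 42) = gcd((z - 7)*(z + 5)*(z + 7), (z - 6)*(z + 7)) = z + 7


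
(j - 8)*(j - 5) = j^2 - 13*j + 40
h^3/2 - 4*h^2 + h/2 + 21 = (h/2 + 1)*(h - 7)*(h - 3)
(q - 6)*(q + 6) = q^2 - 36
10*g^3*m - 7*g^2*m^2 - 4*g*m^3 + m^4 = m*(-5*g + m)*(-g + m)*(2*g + m)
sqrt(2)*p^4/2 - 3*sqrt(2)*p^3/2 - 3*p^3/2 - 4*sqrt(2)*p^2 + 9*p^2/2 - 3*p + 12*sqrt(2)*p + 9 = (p - 3)*(p - 3*sqrt(2))*(p + sqrt(2)/2)*(sqrt(2)*p/2 + 1)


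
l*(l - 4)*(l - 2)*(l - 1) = l^4 - 7*l^3 + 14*l^2 - 8*l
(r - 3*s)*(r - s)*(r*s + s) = r^3*s - 4*r^2*s^2 + r^2*s + 3*r*s^3 - 4*r*s^2 + 3*s^3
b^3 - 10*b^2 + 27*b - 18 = (b - 6)*(b - 3)*(b - 1)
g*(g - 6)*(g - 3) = g^3 - 9*g^2 + 18*g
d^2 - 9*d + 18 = (d - 6)*(d - 3)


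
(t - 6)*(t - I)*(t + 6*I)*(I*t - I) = I*t^4 - 5*t^3 - 7*I*t^3 + 35*t^2 + 12*I*t^2 - 30*t - 42*I*t + 36*I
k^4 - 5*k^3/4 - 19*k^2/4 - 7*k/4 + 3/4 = (k - 3)*(k - 1/4)*(k + 1)^2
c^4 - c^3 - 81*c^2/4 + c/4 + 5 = (c - 5)*(c - 1/2)*(c + 1/2)*(c + 4)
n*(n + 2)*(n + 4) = n^3 + 6*n^2 + 8*n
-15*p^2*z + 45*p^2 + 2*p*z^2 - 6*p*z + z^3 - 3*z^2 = (-3*p + z)*(5*p + z)*(z - 3)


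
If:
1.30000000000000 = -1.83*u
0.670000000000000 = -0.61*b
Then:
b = -1.10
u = -0.71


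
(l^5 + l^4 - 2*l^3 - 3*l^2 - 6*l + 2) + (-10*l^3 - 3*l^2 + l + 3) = l^5 + l^4 - 12*l^3 - 6*l^2 - 5*l + 5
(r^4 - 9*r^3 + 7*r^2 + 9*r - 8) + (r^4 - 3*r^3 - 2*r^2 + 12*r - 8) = 2*r^4 - 12*r^3 + 5*r^2 + 21*r - 16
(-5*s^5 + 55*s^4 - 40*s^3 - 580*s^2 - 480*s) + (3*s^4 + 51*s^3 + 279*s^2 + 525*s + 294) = -5*s^5 + 58*s^4 + 11*s^3 - 301*s^2 + 45*s + 294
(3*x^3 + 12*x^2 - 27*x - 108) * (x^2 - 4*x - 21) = 3*x^5 - 138*x^3 - 252*x^2 + 999*x + 2268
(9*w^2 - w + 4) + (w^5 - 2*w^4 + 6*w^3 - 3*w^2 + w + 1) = w^5 - 2*w^4 + 6*w^3 + 6*w^2 + 5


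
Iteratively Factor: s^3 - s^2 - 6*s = (s + 2)*(s^2 - 3*s) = s*(s + 2)*(s - 3)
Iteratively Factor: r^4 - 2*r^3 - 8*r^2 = (r)*(r^3 - 2*r^2 - 8*r) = r*(r - 4)*(r^2 + 2*r) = r*(r - 4)*(r + 2)*(r)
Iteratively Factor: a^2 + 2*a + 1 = (a + 1)*(a + 1)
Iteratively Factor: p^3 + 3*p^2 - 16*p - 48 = (p + 3)*(p^2 - 16) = (p + 3)*(p + 4)*(p - 4)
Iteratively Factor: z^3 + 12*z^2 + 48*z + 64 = (z + 4)*(z^2 + 8*z + 16) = (z + 4)^2*(z + 4)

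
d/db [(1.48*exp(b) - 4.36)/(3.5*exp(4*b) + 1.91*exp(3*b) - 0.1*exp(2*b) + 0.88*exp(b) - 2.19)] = (-15.54*exp(4*b) + 55.3864*exp(3*b) + 25.1308*exp(2*b) - 0.872*exp(b) + 0.5956)*exp(b)/(12.25*exp(8*b) + 13.37*exp(7*b) + 2.9481*exp(6*b) + 5.778*exp(5*b) - 11.9584*exp(4*b) - 8.5418*exp(3*b) + 1.2124*exp(2*b) - 3.8544*exp(b) + 4.7961)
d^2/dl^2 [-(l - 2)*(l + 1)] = -2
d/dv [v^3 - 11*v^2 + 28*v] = 3*v^2 - 22*v + 28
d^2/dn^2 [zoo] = 0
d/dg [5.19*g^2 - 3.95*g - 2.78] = 10.38*g - 3.95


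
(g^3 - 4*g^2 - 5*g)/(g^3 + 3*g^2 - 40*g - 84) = g*(g^2 - 4*g - 5)/(g^3 + 3*g^2 - 40*g - 84)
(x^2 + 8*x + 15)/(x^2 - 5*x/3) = 3*(x^2 + 8*x + 15)/(x*(3*x - 5))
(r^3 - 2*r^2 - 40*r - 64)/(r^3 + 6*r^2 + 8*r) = (r - 8)/r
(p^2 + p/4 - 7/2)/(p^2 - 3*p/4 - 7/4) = (p + 2)/(p + 1)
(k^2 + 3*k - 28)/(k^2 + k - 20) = (k + 7)/(k + 5)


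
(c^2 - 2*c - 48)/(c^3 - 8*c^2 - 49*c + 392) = (c + 6)/(c^2 - 49)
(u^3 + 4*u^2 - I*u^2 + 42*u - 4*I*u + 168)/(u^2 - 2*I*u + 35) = (u^2 + u*(4 + 6*I) + 24*I)/(u + 5*I)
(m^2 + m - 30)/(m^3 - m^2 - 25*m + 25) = (m + 6)/(m^2 + 4*m - 5)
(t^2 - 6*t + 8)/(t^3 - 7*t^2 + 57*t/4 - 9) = 4*(t - 2)/(4*t^2 - 12*t + 9)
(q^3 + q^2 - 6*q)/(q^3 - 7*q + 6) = q/(q - 1)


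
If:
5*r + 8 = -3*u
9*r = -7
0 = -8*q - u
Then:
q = 37/216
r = -7/9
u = -37/27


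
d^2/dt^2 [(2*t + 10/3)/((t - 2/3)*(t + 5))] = 4*(27*t^3 + 135*t^2 + 855*t + 1385)/(27*t^6 + 351*t^5 + 1251*t^4 - 143*t^3 - 4170*t^2 + 3900*t - 1000)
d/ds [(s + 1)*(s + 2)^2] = (s + 2)*(3*s + 4)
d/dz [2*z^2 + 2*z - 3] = 4*z + 2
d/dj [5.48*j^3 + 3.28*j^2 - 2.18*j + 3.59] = 16.44*j^2 + 6.56*j - 2.18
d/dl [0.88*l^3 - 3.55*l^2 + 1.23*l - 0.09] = 2.64*l^2 - 7.1*l + 1.23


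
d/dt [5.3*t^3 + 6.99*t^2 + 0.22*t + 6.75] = 15.9*t^2 + 13.98*t + 0.22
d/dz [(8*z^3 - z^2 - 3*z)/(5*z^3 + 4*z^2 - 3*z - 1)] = (37*z^4 - 18*z^3 - 9*z^2 + 2*z + 3)/(25*z^6 + 40*z^5 - 14*z^4 - 34*z^3 + z^2 + 6*z + 1)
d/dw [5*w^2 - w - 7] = 10*w - 1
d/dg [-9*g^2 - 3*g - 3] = -18*g - 3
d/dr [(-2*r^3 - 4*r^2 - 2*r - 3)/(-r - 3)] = (4*r^3 + 22*r^2 + 24*r + 3)/(r^2 + 6*r + 9)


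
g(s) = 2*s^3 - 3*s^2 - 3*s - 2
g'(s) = 6*s^2 - 6*s - 3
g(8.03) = 816.03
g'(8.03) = 335.71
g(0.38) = -3.46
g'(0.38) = -4.41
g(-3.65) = -128.27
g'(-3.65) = 98.84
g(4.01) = 66.69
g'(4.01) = 69.42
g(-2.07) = -26.38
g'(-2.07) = 35.13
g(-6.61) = -690.86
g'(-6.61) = 298.81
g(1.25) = -6.53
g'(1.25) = -1.12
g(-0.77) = -2.38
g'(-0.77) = 5.18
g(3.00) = 16.00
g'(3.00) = 33.00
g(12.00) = 2986.00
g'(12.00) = 789.00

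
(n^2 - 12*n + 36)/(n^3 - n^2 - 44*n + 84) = (n - 6)/(n^2 + 5*n - 14)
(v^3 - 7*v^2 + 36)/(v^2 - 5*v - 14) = (v^2 - 9*v + 18)/(v - 7)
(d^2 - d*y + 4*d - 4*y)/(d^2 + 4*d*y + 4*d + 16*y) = (d - y)/(d + 4*y)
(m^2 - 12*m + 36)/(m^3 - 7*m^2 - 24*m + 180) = 1/(m + 5)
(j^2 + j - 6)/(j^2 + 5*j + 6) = (j - 2)/(j + 2)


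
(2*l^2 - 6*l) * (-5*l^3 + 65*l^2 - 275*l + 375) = -10*l^5 + 160*l^4 - 940*l^3 + 2400*l^2 - 2250*l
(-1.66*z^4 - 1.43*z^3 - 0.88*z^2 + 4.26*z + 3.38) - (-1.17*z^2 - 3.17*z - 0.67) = -1.66*z^4 - 1.43*z^3 + 0.29*z^2 + 7.43*z + 4.05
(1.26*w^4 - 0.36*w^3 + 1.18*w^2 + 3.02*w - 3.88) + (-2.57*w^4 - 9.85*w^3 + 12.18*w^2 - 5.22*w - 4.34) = -1.31*w^4 - 10.21*w^3 + 13.36*w^2 - 2.2*w - 8.22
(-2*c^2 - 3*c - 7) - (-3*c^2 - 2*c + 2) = c^2 - c - 9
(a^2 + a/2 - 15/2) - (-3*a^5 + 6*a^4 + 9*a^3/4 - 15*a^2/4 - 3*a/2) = 3*a^5 - 6*a^4 - 9*a^3/4 + 19*a^2/4 + 2*a - 15/2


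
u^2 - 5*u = u*(u - 5)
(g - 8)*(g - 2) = g^2 - 10*g + 16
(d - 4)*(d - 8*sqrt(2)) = d^2 - 8*sqrt(2)*d - 4*d + 32*sqrt(2)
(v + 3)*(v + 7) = v^2 + 10*v + 21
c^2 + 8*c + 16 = (c + 4)^2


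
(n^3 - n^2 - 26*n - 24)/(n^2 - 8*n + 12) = (n^2 + 5*n + 4)/(n - 2)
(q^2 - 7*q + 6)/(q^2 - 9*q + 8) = (q - 6)/(q - 8)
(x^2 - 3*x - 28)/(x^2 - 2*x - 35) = (x + 4)/(x + 5)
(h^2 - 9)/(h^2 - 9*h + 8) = (h^2 - 9)/(h^2 - 9*h + 8)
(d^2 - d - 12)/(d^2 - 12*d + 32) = (d + 3)/(d - 8)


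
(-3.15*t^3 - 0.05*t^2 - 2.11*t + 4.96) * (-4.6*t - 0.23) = 14.49*t^4 + 0.9545*t^3 + 9.7175*t^2 - 22.3307*t - 1.1408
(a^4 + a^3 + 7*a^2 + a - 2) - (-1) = a^4 + a^3 + 7*a^2 + a - 1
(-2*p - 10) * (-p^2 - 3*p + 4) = 2*p^3 + 16*p^2 + 22*p - 40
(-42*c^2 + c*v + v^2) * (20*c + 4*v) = -840*c^3 - 148*c^2*v + 24*c*v^2 + 4*v^3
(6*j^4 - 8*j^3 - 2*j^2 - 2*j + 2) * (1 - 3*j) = -18*j^5 + 30*j^4 - 2*j^3 + 4*j^2 - 8*j + 2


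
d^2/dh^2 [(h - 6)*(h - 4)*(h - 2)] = 6*h - 24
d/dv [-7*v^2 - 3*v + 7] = -14*v - 3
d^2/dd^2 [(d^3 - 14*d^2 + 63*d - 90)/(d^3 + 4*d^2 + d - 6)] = 12*(-3*d^6 + 31*d^5 + 49*d^4 - 407*d^3 - 558*d^2 + 324*d - 396)/(d^9 + 12*d^8 + 51*d^7 + 70*d^6 - 93*d^5 - 312*d^4 - 35*d^3 + 414*d^2 + 108*d - 216)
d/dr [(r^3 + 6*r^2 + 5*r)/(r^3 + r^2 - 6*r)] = (-5*r^2 - 22*r - 41)/(r^4 + 2*r^3 - 11*r^2 - 12*r + 36)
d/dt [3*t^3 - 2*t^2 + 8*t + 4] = 9*t^2 - 4*t + 8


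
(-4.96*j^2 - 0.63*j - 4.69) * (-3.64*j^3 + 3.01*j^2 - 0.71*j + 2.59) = 18.0544*j^5 - 12.6364*j^4 + 18.6969*j^3 - 26.516*j^2 + 1.6982*j - 12.1471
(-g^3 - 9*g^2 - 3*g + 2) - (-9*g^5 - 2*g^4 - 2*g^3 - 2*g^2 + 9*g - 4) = 9*g^5 + 2*g^4 + g^3 - 7*g^2 - 12*g + 6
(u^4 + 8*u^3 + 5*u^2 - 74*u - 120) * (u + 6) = u^5 + 14*u^4 + 53*u^3 - 44*u^2 - 564*u - 720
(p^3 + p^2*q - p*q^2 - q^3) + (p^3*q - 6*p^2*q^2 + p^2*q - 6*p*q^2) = p^3*q + p^3 - 6*p^2*q^2 + 2*p^2*q - 7*p*q^2 - q^3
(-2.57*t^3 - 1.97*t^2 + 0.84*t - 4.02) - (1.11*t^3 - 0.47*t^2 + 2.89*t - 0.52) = -3.68*t^3 - 1.5*t^2 - 2.05*t - 3.5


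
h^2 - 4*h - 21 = (h - 7)*(h + 3)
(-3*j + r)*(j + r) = -3*j^2 - 2*j*r + r^2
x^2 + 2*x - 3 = (x - 1)*(x + 3)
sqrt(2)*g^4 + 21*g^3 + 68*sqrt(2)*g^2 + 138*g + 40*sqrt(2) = (g + sqrt(2))*(g + 4*sqrt(2))*(g + 5*sqrt(2))*(sqrt(2)*g + 1)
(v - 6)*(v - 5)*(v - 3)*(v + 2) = v^4 - 12*v^3 + 35*v^2 + 36*v - 180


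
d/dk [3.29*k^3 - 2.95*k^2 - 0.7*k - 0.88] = 9.87*k^2 - 5.9*k - 0.7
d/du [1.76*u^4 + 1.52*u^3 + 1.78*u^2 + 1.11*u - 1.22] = 7.04*u^3 + 4.56*u^2 + 3.56*u + 1.11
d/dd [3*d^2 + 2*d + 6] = 6*d + 2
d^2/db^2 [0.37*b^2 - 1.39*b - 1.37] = 0.740000000000000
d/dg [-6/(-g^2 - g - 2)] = 6*(-2*g - 1)/(g^2 + g + 2)^2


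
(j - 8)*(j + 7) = j^2 - j - 56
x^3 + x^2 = x^2*(x + 1)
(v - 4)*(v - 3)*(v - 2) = v^3 - 9*v^2 + 26*v - 24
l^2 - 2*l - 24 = (l - 6)*(l + 4)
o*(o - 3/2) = o^2 - 3*o/2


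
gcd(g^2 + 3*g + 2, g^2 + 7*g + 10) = g + 2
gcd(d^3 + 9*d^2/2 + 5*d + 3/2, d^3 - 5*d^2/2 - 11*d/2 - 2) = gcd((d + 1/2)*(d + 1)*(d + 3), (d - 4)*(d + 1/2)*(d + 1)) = d^2 + 3*d/2 + 1/2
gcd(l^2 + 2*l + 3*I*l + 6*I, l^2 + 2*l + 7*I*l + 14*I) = l + 2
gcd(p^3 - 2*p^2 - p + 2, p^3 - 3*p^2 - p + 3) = p^2 - 1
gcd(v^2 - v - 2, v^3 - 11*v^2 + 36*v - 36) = v - 2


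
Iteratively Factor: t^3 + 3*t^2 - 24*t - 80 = (t + 4)*(t^2 - t - 20) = (t - 5)*(t + 4)*(t + 4)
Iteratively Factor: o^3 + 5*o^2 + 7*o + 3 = (o + 1)*(o^2 + 4*o + 3) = (o + 1)^2*(o + 3)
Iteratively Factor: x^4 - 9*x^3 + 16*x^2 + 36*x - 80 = (x + 2)*(x^3 - 11*x^2 + 38*x - 40) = (x - 2)*(x + 2)*(x^2 - 9*x + 20) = (x - 4)*(x - 2)*(x + 2)*(x - 5)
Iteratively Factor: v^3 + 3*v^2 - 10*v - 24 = (v + 2)*(v^2 + v - 12) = (v - 3)*(v + 2)*(v + 4)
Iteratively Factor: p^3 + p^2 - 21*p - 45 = (p + 3)*(p^2 - 2*p - 15) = (p + 3)^2*(p - 5)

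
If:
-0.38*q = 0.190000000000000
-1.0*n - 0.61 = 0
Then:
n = -0.61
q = -0.50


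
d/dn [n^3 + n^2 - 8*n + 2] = 3*n^2 + 2*n - 8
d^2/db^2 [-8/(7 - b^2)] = 16*(3*b^2 + 7)/(b^2 - 7)^3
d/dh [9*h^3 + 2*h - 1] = 27*h^2 + 2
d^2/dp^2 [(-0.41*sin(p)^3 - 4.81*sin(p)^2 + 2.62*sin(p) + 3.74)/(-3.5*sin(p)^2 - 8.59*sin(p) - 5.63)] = (-5.02249999999999*sin(p)^7 - 36.9799500000001*sin(p)^6 + 39.5370660000003*sin(p)^5 - 89.418128*sin(p)^4 - 1096.32135*sin(p)^3 - 1479.981834*sin(p)^2 - 384.748506*sin(p) + 153.797898)/(42.875*sin(p)^6 + 315.6825*sin(p)^5 + 981.67755*sin(p)^4 + 1649.435479*sin(p)^3 + 1579.098459*sin(p)^2 + 816.829113*sin(p) + 178.453547)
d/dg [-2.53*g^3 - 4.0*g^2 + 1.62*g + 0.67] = -7.59*g^2 - 8.0*g + 1.62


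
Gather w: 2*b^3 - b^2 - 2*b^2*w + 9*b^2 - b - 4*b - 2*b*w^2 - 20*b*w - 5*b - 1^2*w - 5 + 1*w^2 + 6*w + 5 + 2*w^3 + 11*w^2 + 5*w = 2*b^3 + 8*b^2 - 10*b + 2*w^3 + w^2*(12 - 2*b) + w*(-2*b^2 - 20*b + 10)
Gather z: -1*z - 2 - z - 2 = -2*z - 4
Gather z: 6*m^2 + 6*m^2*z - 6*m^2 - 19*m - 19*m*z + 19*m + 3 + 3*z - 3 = z*(6*m^2 - 19*m + 3)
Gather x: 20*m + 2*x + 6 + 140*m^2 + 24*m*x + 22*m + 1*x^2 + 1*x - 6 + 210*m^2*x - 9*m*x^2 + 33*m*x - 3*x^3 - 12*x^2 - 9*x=140*m^2 + 42*m - 3*x^3 + x^2*(-9*m - 11) + x*(210*m^2 + 57*m - 6)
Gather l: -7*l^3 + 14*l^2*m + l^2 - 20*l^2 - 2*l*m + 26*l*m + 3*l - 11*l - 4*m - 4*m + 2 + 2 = -7*l^3 + l^2*(14*m - 19) + l*(24*m - 8) - 8*m + 4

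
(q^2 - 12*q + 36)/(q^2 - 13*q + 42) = (q - 6)/(q - 7)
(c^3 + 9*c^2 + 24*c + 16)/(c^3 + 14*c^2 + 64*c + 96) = (c + 1)/(c + 6)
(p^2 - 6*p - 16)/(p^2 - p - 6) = (p - 8)/(p - 3)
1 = 1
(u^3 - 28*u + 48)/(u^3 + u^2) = (u^3 - 28*u + 48)/(u^2*(u + 1))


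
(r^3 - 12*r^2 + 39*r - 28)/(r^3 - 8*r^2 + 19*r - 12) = (r - 7)/(r - 3)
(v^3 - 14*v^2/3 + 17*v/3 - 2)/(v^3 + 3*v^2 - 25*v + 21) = (v - 2/3)/(v + 7)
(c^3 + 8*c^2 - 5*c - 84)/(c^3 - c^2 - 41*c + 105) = (c + 4)/(c - 5)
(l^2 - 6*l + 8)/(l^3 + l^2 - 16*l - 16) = (l - 2)/(l^2 + 5*l + 4)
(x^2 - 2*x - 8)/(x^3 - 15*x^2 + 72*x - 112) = (x + 2)/(x^2 - 11*x + 28)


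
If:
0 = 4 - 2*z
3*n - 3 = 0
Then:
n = 1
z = 2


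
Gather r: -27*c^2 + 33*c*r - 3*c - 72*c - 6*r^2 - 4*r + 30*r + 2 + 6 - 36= -27*c^2 - 75*c - 6*r^2 + r*(33*c + 26) - 28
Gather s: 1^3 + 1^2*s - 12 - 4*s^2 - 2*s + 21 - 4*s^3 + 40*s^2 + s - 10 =-4*s^3 + 36*s^2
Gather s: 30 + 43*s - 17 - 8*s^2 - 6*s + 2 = -8*s^2 + 37*s + 15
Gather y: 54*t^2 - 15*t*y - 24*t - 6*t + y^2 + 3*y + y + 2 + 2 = 54*t^2 - 30*t + y^2 + y*(4 - 15*t) + 4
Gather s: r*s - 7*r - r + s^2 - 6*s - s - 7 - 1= -8*r + s^2 + s*(r - 7) - 8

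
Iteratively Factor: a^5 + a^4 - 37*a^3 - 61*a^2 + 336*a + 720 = (a + 3)*(a^4 - 2*a^3 - 31*a^2 + 32*a + 240) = (a + 3)^2*(a^3 - 5*a^2 - 16*a + 80) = (a - 4)*(a + 3)^2*(a^2 - a - 20) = (a - 5)*(a - 4)*(a + 3)^2*(a + 4)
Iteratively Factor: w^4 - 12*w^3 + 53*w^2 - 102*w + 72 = (w - 2)*(w^3 - 10*w^2 + 33*w - 36) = (w - 4)*(w - 2)*(w^2 - 6*w + 9) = (w - 4)*(w - 3)*(w - 2)*(w - 3)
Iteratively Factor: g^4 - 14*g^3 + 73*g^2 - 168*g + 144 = (g - 3)*(g^3 - 11*g^2 + 40*g - 48) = (g - 3)^2*(g^2 - 8*g + 16) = (g - 4)*(g - 3)^2*(g - 4)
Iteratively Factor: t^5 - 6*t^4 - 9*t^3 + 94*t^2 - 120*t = (t)*(t^4 - 6*t^3 - 9*t^2 + 94*t - 120) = t*(t + 4)*(t^3 - 10*t^2 + 31*t - 30) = t*(t - 5)*(t + 4)*(t^2 - 5*t + 6) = t*(t - 5)*(t - 3)*(t + 4)*(t - 2)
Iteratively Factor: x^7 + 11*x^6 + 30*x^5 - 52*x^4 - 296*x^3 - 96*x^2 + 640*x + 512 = (x - 2)*(x^6 + 13*x^5 + 56*x^4 + 60*x^3 - 176*x^2 - 448*x - 256) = (x - 2)^2*(x^5 + 15*x^4 + 86*x^3 + 232*x^2 + 288*x + 128) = (x - 2)^2*(x + 4)*(x^4 + 11*x^3 + 42*x^2 + 64*x + 32) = (x - 2)^2*(x + 4)^2*(x^3 + 7*x^2 + 14*x + 8) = (x - 2)^2*(x + 1)*(x + 4)^2*(x^2 + 6*x + 8) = (x - 2)^2*(x + 1)*(x + 4)^3*(x + 2)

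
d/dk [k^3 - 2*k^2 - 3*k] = 3*k^2 - 4*k - 3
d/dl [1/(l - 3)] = -1/(l - 3)^2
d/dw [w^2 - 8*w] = 2*w - 8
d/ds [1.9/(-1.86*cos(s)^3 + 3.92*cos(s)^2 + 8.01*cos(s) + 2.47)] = (-10.602*cos(s)^2 + 14.896*cos(s) + 15.219)*sin(s)/(-1.86*cos(s)^3 + 3.92*cos(s)^2 + 8.01*cos(s) + 2.47)^2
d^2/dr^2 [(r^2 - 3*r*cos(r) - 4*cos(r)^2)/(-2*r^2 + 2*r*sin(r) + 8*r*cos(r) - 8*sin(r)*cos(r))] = (sqrt(2)*r^2*sin(r + pi/4) + 2*sqrt(2)*r*cos(r + pi/4) - sqrt(2)*r*cos(2*r + pi/4)/2 - 3*r/2 - 2*sin(r) + sqrt(2)*sin(2*r + pi/4) - 4*cos(r) + 3)/(2*(r - sin(r))^3)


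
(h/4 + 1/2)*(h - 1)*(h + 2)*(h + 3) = h^4/4 + 3*h^3/2 + 9*h^2/4 - h - 3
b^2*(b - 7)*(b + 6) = b^4 - b^3 - 42*b^2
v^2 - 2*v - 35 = (v - 7)*(v + 5)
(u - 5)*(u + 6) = u^2 + u - 30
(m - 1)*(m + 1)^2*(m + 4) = m^4 + 5*m^3 + 3*m^2 - 5*m - 4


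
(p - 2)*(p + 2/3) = p^2 - 4*p/3 - 4/3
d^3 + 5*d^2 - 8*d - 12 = (d - 2)*(d + 1)*(d + 6)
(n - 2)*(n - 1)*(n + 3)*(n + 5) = n^4 + 5*n^3 - 7*n^2 - 29*n + 30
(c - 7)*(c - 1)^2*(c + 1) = c^4 - 8*c^3 + 6*c^2 + 8*c - 7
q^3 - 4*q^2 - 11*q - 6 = (q - 6)*(q + 1)^2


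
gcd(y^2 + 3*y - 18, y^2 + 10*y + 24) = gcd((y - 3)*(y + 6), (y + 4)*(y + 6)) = y + 6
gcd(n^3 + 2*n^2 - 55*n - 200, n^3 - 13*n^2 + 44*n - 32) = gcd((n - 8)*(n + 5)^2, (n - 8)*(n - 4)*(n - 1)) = n - 8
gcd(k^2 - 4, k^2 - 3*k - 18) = 1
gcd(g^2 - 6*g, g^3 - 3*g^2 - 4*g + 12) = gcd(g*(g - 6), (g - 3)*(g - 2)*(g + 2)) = 1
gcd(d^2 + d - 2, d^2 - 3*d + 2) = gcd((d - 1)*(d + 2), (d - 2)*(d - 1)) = d - 1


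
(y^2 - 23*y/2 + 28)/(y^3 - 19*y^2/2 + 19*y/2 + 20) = (2*y - 7)/(2*y^2 - 3*y - 5)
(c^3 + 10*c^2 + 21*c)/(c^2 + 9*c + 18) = c*(c + 7)/(c + 6)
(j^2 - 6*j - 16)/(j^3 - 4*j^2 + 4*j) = (j^2 - 6*j - 16)/(j*(j^2 - 4*j + 4))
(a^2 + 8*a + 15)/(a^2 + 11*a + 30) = (a + 3)/(a + 6)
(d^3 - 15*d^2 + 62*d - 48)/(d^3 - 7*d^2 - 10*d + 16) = (d - 6)/(d + 2)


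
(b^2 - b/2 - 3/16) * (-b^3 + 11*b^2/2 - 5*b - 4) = -b^5 + 6*b^4 - 121*b^3/16 - 81*b^2/32 + 47*b/16 + 3/4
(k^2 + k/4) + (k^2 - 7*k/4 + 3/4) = 2*k^2 - 3*k/2 + 3/4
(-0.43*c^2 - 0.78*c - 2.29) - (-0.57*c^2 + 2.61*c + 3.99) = 0.14*c^2 - 3.39*c - 6.28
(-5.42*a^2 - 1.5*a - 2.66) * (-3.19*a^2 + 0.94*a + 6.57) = 17.2898*a^4 - 0.309799999999999*a^3 - 28.534*a^2 - 12.3554*a - 17.4762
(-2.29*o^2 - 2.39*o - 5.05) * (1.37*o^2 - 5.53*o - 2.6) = -3.1373*o^4 + 9.3894*o^3 + 12.2522*o^2 + 34.1405*o + 13.13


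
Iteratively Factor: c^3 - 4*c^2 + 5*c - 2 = (c - 1)*(c^2 - 3*c + 2) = (c - 1)^2*(c - 2)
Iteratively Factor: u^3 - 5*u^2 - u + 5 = (u - 1)*(u^2 - 4*u - 5) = (u - 5)*(u - 1)*(u + 1)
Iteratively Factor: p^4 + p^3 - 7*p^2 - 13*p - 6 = (p + 1)*(p^3 - 7*p - 6) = (p + 1)*(p + 2)*(p^2 - 2*p - 3) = (p + 1)^2*(p + 2)*(p - 3)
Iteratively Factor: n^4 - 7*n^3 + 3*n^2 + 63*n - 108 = (n + 3)*(n^3 - 10*n^2 + 33*n - 36) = (n - 3)*(n + 3)*(n^2 - 7*n + 12) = (n - 4)*(n - 3)*(n + 3)*(n - 3)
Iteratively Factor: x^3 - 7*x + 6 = (x - 1)*(x^2 + x - 6) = (x - 2)*(x - 1)*(x + 3)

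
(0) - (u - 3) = 3 - u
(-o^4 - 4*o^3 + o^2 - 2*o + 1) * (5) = -5*o^4 - 20*o^3 + 5*o^2 - 10*o + 5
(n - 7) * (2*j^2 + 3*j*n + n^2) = 2*j^2*n - 14*j^2 + 3*j*n^2 - 21*j*n + n^3 - 7*n^2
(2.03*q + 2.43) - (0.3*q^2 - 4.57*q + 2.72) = -0.3*q^2 + 6.6*q - 0.29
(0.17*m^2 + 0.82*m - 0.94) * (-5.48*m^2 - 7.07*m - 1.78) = -0.9316*m^4 - 5.6955*m^3 - 0.948799999999999*m^2 + 5.1862*m + 1.6732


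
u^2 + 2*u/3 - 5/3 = (u - 1)*(u + 5/3)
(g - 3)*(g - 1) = g^2 - 4*g + 3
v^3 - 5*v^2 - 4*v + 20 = (v - 5)*(v - 2)*(v + 2)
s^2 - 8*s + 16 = (s - 4)^2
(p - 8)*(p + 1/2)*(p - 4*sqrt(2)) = p^3 - 15*p^2/2 - 4*sqrt(2)*p^2 - 4*p + 30*sqrt(2)*p + 16*sqrt(2)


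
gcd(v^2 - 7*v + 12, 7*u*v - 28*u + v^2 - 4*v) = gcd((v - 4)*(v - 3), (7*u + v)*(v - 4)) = v - 4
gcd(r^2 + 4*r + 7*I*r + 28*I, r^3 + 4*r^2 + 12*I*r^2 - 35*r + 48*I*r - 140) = r^2 + r*(4 + 7*I) + 28*I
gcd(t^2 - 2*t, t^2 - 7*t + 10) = t - 2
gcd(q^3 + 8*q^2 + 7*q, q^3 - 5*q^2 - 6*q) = q^2 + q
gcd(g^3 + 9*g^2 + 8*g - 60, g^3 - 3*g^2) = 1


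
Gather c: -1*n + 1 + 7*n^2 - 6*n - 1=7*n^2 - 7*n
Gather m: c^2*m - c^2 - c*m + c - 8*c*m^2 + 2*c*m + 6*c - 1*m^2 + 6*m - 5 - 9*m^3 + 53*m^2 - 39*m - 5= -c^2 + 7*c - 9*m^3 + m^2*(52 - 8*c) + m*(c^2 + c - 33) - 10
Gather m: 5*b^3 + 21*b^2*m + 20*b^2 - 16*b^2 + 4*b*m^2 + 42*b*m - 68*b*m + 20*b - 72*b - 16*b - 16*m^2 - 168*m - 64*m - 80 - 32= 5*b^3 + 4*b^2 - 68*b + m^2*(4*b - 16) + m*(21*b^2 - 26*b - 232) - 112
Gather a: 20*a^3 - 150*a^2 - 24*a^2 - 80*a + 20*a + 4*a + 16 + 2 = 20*a^3 - 174*a^2 - 56*a + 18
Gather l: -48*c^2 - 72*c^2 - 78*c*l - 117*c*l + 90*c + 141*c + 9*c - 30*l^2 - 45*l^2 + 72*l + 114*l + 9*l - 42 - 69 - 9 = -120*c^2 + 240*c - 75*l^2 + l*(195 - 195*c) - 120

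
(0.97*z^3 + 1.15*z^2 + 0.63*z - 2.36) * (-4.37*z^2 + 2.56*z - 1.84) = -4.2389*z^5 - 2.5423*z^4 - 1.5939*z^3 + 9.81*z^2 - 7.2008*z + 4.3424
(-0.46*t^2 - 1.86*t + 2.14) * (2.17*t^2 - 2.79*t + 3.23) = -0.9982*t^4 - 2.7528*t^3 + 8.3474*t^2 - 11.9784*t + 6.9122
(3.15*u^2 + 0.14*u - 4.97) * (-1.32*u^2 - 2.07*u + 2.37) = -4.158*u^4 - 6.7053*u^3 + 13.7361*u^2 + 10.6197*u - 11.7789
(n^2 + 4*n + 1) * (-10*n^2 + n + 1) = -10*n^4 - 39*n^3 - 5*n^2 + 5*n + 1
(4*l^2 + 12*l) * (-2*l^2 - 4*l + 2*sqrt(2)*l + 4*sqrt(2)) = -8*l^4 - 40*l^3 + 8*sqrt(2)*l^3 - 48*l^2 + 40*sqrt(2)*l^2 + 48*sqrt(2)*l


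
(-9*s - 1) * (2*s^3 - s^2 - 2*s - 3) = -18*s^4 + 7*s^3 + 19*s^2 + 29*s + 3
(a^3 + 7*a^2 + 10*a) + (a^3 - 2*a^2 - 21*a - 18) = 2*a^3 + 5*a^2 - 11*a - 18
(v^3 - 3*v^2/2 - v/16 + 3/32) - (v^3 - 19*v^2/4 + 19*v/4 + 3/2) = 13*v^2/4 - 77*v/16 - 45/32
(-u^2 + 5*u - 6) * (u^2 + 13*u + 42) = -u^4 - 8*u^3 + 17*u^2 + 132*u - 252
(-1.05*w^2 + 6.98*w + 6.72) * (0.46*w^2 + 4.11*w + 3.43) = -0.483*w^4 - 1.1047*w^3 + 28.1775*w^2 + 51.5606*w + 23.0496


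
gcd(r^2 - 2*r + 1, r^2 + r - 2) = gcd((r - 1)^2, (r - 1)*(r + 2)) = r - 1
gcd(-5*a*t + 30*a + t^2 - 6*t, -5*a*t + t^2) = -5*a + t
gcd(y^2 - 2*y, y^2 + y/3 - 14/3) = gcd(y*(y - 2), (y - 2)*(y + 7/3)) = y - 2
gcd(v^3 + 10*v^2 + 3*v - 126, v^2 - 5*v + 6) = v - 3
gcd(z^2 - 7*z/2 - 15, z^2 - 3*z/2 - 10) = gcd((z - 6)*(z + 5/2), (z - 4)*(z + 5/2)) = z + 5/2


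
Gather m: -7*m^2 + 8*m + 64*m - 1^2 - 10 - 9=-7*m^2 + 72*m - 20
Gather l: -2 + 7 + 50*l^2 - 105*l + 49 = 50*l^2 - 105*l + 54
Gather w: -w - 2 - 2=-w - 4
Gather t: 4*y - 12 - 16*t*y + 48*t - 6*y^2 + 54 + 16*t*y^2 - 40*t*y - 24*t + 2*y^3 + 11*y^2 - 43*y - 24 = t*(16*y^2 - 56*y + 24) + 2*y^3 + 5*y^2 - 39*y + 18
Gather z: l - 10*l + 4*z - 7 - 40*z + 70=-9*l - 36*z + 63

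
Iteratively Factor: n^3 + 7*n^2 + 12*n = (n)*(n^2 + 7*n + 12) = n*(n + 3)*(n + 4)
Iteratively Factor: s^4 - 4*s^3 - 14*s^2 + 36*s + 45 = (s + 1)*(s^3 - 5*s^2 - 9*s + 45) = (s + 1)*(s + 3)*(s^2 - 8*s + 15) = (s - 5)*(s + 1)*(s + 3)*(s - 3)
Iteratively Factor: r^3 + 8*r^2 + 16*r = (r + 4)*(r^2 + 4*r) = r*(r + 4)*(r + 4)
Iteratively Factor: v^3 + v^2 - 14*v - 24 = (v - 4)*(v^2 + 5*v + 6) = (v - 4)*(v + 3)*(v + 2)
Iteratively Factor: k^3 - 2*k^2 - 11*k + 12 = (k - 1)*(k^2 - k - 12) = (k - 1)*(k + 3)*(k - 4)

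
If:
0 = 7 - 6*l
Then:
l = 7/6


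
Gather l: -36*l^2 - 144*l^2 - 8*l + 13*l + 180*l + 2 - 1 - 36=-180*l^2 + 185*l - 35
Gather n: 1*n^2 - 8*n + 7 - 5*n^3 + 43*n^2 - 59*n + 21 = -5*n^3 + 44*n^2 - 67*n + 28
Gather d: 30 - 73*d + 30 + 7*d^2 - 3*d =7*d^2 - 76*d + 60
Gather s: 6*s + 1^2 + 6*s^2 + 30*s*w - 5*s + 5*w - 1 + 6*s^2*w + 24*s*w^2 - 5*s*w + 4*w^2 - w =s^2*(6*w + 6) + s*(24*w^2 + 25*w + 1) + 4*w^2 + 4*w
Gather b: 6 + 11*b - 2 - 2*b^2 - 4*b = -2*b^2 + 7*b + 4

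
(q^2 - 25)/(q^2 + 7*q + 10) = (q - 5)/(q + 2)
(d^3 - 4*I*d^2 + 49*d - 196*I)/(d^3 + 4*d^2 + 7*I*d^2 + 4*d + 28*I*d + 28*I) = (d^2 - 11*I*d - 28)/(d^2 + 4*d + 4)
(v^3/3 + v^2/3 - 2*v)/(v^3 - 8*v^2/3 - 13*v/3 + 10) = v*(v^2 + v - 6)/(3*v^3 - 8*v^2 - 13*v + 30)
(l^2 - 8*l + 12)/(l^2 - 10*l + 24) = (l - 2)/(l - 4)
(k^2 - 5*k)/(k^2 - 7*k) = (k - 5)/(k - 7)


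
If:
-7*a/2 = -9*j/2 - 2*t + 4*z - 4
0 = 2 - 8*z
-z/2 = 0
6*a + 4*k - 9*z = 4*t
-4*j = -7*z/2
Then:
No Solution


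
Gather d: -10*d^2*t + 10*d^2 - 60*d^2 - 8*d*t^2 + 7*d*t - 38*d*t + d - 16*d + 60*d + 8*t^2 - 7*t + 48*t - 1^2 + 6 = d^2*(-10*t - 50) + d*(-8*t^2 - 31*t + 45) + 8*t^2 + 41*t + 5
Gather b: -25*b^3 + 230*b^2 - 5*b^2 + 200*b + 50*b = -25*b^3 + 225*b^2 + 250*b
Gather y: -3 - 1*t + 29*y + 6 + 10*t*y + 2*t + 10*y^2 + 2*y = t + 10*y^2 + y*(10*t + 31) + 3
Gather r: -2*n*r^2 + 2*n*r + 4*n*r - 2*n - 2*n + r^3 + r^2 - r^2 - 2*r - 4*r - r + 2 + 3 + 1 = -2*n*r^2 - 4*n + r^3 + r*(6*n - 7) + 6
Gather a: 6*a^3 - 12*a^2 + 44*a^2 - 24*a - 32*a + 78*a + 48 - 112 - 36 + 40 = 6*a^3 + 32*a^2 + 22*a - 60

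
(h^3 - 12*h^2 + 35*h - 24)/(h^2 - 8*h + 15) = (h^2 - 9*h + 8)/(h - 5)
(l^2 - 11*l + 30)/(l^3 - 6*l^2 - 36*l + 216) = (l - 5)/(l^2 - 36)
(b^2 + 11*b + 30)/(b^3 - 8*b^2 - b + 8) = (b^2 + 11*b + 30)/(b^3 - 8*b^2 - b + 8)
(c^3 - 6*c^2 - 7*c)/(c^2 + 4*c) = (c^2 - 6*c - 7)/(c + 4)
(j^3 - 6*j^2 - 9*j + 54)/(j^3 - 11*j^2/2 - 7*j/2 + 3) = 2*(j^2 - 9)/(2*j^2 + j - 1)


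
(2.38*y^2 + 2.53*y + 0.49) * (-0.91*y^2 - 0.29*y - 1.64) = -2.1658*y^4 - 2.9925*y^3 - 5.0828*y^2 - 4.2913*y - 0.8036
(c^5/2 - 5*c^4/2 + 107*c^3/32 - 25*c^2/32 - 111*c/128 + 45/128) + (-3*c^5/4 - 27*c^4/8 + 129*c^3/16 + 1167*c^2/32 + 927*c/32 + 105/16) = -c^5/4 - 47*c^4/8 + 365*c^3/32 + 571*c^2/16 + 3597*c/128 + 885/128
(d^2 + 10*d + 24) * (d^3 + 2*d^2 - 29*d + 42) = d^5 + 12*d^4 + 15*d^3 - 200*d^2 - 276*d + 1008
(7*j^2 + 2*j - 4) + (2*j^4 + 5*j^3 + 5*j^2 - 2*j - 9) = 2*j^4 + 5*j^3 + 12*j^2 - 13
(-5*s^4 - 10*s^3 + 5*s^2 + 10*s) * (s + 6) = -5*s^5 - 40*s^4 - 55*s^3 + 40*s^2 + 60*s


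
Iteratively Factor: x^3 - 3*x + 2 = (x - 1)*(x^2 + x - 2) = (x - 1)*(x + 2)*(x - 1)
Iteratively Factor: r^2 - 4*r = (r)*(r - 4)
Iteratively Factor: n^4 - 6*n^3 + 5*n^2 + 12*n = (n + 1)*(n^3 - 7*n^2 + 12*n) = (n - 4)*(n + 1)*(n^2 - 3*n) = n*(n - 4)*(n + 1)*(n - 3)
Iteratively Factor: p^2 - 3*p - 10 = (p - 5)*(p + 2)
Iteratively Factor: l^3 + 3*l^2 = (l + 3)*(l^2) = l*(l + 3)*(l)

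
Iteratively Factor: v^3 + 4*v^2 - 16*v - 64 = (v - 4)*(v^2 + 8*v + 16) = (v - 4)*(v + 4)*(v + 4)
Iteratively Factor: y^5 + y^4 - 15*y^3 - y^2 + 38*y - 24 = (y + 2)*(y^4 - y^3 - 13*y^2 + 25*y - 12) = (y - 3)*(y + 2)*(y^3 + 2*y^2 - 7*y + 4) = (y - 3)*(y - 1)*(y + 2)*(y^2 + 3*y - 4) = (y - 3)*(y - 1)^2*(y + 2)*(y + 4)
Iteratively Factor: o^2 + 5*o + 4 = (o + 4)*(o + 1)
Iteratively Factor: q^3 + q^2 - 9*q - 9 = (q + 1)*(q^2 - 9) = (q + 1)*(q + 3)*(q - 3)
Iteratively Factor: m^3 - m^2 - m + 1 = (m - 1)*(m^2 - 1) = (m - 1)^2*(m + 1)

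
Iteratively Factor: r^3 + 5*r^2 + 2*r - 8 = (r + 2)*(r^2 + 3*r - 4) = (r + 2)*(r + 4)*(r - 1)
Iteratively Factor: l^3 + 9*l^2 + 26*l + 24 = (l + 2)*(l^2 + 7*l + 12) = (l + 2)*(l + 3)*(l + 4)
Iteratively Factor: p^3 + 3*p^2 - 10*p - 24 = (p + 4)*(p^2 - p - 6) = (p + 2)*(p + 4)*(p - 3)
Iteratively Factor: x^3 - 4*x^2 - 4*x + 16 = (x - 4)*(x^2 - 4) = (x - 4)*(x - 2)*(x + 2)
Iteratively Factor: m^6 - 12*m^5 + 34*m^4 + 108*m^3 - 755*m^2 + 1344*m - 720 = (m - 3)*(m^5 - 9*m^4 + 7*m^3 + 129*m^2 - 368*m + 240) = (m - 3)^2*(m^4 - 6*m^3 - 11*m^2 + 96*m - 80) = (m - 3)^2*(m + 4)*(m^3 - 10*m^2 + 29*m - 20) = (m - 4)*(m - 3)^2*(m + 4)*(m^2 - 6*m + 5) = (m - 5)*(m - 4)*(m - 3)^2*(m + 4)*(m - 1)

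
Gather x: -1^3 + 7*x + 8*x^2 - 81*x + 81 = 8*x^2 - 74*x + 80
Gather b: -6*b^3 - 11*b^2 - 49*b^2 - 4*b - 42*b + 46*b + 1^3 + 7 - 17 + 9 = -6*b^3 - 60*b^2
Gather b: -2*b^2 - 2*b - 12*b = -2*b^2 - 14*b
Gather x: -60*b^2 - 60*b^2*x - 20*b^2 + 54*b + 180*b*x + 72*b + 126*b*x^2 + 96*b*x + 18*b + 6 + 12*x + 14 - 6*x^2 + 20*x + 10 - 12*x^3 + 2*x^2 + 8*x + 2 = -80*b^2 + 144*b - 12*x^3 + x^2*(126*b - 4) + x*(-60*b^2 + 276*b + 40) + 32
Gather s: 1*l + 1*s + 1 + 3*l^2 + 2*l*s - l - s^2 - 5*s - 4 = 3*l^2 - s^2 + s*(2*l - 4) - 3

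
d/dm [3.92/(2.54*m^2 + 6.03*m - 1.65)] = (-19.9136*m - 23.6376)/(2.54*m^2 + 6.03*m - 1.65)^2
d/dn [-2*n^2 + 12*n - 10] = 12 - 4*n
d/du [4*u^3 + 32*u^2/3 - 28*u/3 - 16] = 12*u^2 + 64*u/3 - 28/3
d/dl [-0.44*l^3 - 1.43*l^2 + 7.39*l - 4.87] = -1.32*l^2 - 2.86*l + 7.39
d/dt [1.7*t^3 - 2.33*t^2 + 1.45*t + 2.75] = 5.1*t^2 - 4.66*t + 1.45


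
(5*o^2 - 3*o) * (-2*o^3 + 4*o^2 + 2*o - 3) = -10*o^5 + 26*o^4 - 2*o^3 - 21*o^2 + 9*o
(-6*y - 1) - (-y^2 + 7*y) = y^2 - 13*y - 1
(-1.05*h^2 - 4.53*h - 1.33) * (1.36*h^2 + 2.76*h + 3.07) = -1.428*h^4 - 9.0588*h^3 - 17.5351*h^2 - 17.5779*h - 4.0831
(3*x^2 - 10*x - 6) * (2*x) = 6*x^3 - 20*x^2 - 12*x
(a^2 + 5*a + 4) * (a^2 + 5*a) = a^4 + 10*a^3 + 29*a^2 + 20*a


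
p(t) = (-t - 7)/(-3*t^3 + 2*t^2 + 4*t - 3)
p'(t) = (-t - 7)*(9*t^2 - 4*t - 4)/(-3*t^3 + 2*t^2 + 4*t - 3)^2 - 1/(-3*t^3 + 2*t^2 + 4*t - 3)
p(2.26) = 0.50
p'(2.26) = -0.85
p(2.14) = 0.62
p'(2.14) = -1.15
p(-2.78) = -0.06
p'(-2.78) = -0.09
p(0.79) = 109.85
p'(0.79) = 2404.28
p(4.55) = 0.05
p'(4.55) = -0.03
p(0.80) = 139.29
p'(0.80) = 3599.49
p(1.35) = 6.25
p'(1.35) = -32.00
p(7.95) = 0.01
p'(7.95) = -0.00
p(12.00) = 0.00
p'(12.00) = 0.00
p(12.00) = 0.00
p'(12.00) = 0.00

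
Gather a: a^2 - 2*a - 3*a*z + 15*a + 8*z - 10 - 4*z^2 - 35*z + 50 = a^2 + a*(13 - 3*z) - 4*z^2 - 27*z + 40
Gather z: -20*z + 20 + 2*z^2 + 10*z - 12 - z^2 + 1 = z^2 - 10*z + 9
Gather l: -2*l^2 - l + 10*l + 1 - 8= -2*l^2 + 9*l - 7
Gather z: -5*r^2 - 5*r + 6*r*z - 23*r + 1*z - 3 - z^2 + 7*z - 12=-5*r^2 - 28*r - z^2 + z*(6*r + 8) - 15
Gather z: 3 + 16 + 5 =24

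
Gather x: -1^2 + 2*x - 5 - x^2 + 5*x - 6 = -x^2 + 7*x - 12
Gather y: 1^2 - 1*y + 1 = 2 - y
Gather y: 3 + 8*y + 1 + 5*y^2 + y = 5*y^2 + 9*y + 4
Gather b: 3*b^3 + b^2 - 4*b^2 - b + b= 3*b^3 - 3*b^2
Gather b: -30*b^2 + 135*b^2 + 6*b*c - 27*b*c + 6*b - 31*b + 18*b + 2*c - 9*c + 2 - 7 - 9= 105*b^2 + b*(-21*c - 7) - 7*c - 14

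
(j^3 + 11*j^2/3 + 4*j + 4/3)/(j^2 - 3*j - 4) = (3*j^2 + 8*j + 4)/(3*(j - 4))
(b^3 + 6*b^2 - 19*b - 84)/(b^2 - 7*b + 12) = (b^2 + 10*b + 21)/(b - 3)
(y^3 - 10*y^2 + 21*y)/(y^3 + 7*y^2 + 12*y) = (y^2 - 10*y + 21)/(y^2 + 7*y + 12)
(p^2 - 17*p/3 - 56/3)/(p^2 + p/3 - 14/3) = (p - 8)/(p - 2)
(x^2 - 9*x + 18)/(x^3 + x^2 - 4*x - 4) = (x^2 - 9*x + 18)/(x^3 + x^2 - 4*x - 4)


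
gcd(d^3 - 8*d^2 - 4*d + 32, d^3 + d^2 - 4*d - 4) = d^2 - 4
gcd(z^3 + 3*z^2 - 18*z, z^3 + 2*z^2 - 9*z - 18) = z - 3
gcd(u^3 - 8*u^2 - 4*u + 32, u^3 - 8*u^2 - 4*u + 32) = u^3 - 8*u^2 - 4*u + 32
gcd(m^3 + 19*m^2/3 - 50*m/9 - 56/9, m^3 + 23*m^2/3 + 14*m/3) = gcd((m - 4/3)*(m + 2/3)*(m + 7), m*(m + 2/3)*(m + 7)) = m^2 + 23*m/3 + 14/3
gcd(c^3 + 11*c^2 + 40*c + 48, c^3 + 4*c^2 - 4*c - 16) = c + 4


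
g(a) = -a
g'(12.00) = -1.00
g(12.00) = -12.00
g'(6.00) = -1.00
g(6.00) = -6.00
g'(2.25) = -1.00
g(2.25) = -2.25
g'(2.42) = -1.00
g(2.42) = -2.42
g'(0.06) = -1.00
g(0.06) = -0.06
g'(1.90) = -1.00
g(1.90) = -1.90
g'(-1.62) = -1.00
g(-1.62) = 1.62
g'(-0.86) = -1.00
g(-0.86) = 0.86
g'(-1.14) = -1.00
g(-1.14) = 1.14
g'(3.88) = -1.00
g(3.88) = -3.88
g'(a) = -1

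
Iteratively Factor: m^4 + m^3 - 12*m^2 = (m + 4)*(m^3 - 3*m^2) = m*(m + 4)*(m^2 - 3*m) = m*(m - 3)*(m + 4)*(m)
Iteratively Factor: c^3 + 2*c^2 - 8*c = (c + 4)*(c^2 - 2*c) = c*(c + 4)*(c - 2)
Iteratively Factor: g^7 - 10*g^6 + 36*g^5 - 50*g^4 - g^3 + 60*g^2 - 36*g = (g + 1)*(g^6 - 11*g^5 + 47*g^4 - 97*g^3 + 96*g^2 - 36*g) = g*(g + 1)*(g^5 - 11*g^4 + 47*g^3 - 97*g^2 + 96*g - 36) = g*(g - 2)*(g + 1)*(g^4 - 9*g^3 + 29*g^2 - 39*g + 18) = g*(g - 2)^2*(g + 1)*(g^3 - 7*g^2 + 15*g - 9) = g*(g - 3)*(g - 2)^2*(g + 1)*(g^2 - 4*g + 3) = g*(g - 3)^2*(g - 2)^2*(g + 1)*(g - 1)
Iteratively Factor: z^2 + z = (z + 1)*(z)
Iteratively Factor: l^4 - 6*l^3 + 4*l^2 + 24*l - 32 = (l + 2)*(l^3 - 8*l^2 + 20*l - 16) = (l - 2)*(l + 2)*(l^2 - 6*l + 8) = (l - 2)^2*(l + 2)*(l - 4)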